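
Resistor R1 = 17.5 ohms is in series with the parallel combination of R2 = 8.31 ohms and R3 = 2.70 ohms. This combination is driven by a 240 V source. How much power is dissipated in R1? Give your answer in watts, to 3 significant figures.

Reduce the parallel pair to R_p first; the network is then a simple series string.
R_p = (8.31×2.70)/(8.31+2.70) = 2.038 Ω
R_total = 17.5 + 2.038 = 19.54 Ω
I = V / R_total = 240 / 19.54 = 12.28 A
R1 carries the full series current, so P = I²R.
P_R1 = (12.28)² × 17.5 = 2641 W

2640 W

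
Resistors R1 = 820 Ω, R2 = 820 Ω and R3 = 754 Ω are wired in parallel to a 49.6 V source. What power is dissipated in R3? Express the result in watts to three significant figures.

3.26 W

Parallel branches share the same voltage; P = V²/R gives the branch power in one step.
P_R3 = V² / R3 = (49.6)² / 754 Ω = 3.263 W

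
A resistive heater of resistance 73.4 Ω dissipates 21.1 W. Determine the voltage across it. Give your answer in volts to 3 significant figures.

Inverting the appropriate power form: V = √(P R).
V = √(21.1 × 73.4) = 39.35 V

39.4 V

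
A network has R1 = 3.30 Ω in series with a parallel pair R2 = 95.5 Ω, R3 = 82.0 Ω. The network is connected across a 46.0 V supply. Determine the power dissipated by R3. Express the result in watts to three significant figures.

First combine the parallel branches into one equivalent R_p, then R1 + R_p is a series pair.
R_p = (95.5×82.0)/(95.5+82.0) = 44.12 Ω
R_total = 3.30 + 44.12 = 47.42 Ω
I = V / R_total = 46.0 / 47.42 = 0.9701 A
Voltage across the parallel pair: V_p = I × R_p = 0.9701 × 44.12 = 42.80 V
With V_p across R3, its power is V_p²/R3.
P_R3 = (42.80)² / 82.0 = 22.34 W

22.3 W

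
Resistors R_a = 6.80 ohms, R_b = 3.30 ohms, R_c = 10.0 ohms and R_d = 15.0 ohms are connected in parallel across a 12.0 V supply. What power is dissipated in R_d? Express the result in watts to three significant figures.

9.60 W

Parallel branches share the same voltage; P = V²/R gives the branch power in one step.
P_R_d = V² / R_d = (12.0)² / 15.0 Ω = 9.600 W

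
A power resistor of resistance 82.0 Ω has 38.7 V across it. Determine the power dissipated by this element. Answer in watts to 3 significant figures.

18.3 W

Voltage and resistance are given, so P = V²/R is the one-step route.
P = (38.7 V)² / 82.0 Ω = 18.26 W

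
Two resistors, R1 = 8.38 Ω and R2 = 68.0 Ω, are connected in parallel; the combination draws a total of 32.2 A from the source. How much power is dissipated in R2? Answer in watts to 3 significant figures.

We need the common branch voltage; get it from I_total × R_eq, then P = V²/R for the branch.
1/R_eq = 1/8.38 + 1/68.0 ⇒ R_eq = 7.461 Ω
V = I_total × R_eq = 32.20 × 7.461 = 240.2 V
P_R2 = V² / R2 = (240.2)² / 68.0 = 848.7 W

849 W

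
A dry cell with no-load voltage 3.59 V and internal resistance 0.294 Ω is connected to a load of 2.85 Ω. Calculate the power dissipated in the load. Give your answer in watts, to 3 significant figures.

3.72 W

With r and R in series, I = ε/(r+R); the load dissipates I²R.
I = ε / (r + R) = 3.59 / (0.294 + 2.85) = 1.142 A
P_load = I² R = (1.142)² × 2.85 = 3.716 W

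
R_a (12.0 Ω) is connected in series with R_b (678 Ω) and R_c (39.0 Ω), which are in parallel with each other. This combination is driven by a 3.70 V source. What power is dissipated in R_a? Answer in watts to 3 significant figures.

First combine the parallel branches into one equivalent R_p, then R_a + R_p is a series pair.
R_p = (678×39.0)/(678+39.0) = 36.88 Ω
R_total = 12.0 + 36.88 = 48.88 Ω
I = V / R_total = 3.70 / 48.88 = 0.07570 A
All the current flows through R_a; use P = I²R.
P_R_a = (0.07570)² × 12.0 = 0.06876 W

0.0688 W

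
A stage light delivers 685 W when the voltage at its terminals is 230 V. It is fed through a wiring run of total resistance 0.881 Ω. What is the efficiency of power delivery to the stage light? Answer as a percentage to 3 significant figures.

I = P / V = 685 / 230 = 2.978 A through the wiring run.
P_line = I² R_line = (2.978)² × 0.881 = 7.815 W
P_source = P_load + P_line = 685.0 + 7.815 = 692.8 W
η = P_load / P_source = 685.0 / 692.8 = 0.9887

98.9 %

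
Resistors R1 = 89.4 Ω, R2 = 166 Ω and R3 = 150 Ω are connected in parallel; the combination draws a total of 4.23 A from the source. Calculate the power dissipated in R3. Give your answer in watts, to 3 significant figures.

Only the total current is stated, so first find the parallel equivalent to get the voltage across the combination.
1/R_eq = 1/89.4 + 1/166 + 1/150 ⇒ R_eq = 41.88 Ω
V = I_total × R_eq = 4.230 × 41.88 = 177.2 V
P_R3 = V² / R3 = (177.2)² / 150 = 209.2 W

209 W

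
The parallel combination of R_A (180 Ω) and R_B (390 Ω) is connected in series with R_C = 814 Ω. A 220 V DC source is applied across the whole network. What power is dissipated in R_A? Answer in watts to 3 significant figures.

4.64 W

Collapse the R_A‖R_B pair into one equivalent R_p; then R_p and R_C form a series string.
R_p = (180×390)/(180+390) = 123.2 Ω
R_total = R_p + 814 = 123.2 + 814 = 937.2 Ω
I = V / R_total = 220 / 937.2 = 0.2348 A
Voltage across the parallel pair: V_p = I × R_p = 0.2348 × 123.2 = 28.91 V
R_A sits across V_p; its power is V_p²/R.
P_R_A = (28.91)² / 180 = 4.644 W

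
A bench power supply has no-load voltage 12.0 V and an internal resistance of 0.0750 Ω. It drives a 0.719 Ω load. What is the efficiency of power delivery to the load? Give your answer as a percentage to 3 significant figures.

90.6 %

η = P_load/(P_load+P_int) = I²R/(I²R+I²r) = R/(R+r) — the I² cancels for series elements.
η = R / (R + r) = 0.719 / (0.719 + 0.0750) = 0.9055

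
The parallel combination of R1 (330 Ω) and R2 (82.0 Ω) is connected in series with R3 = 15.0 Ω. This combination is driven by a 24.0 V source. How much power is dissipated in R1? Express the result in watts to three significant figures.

Combine R1 and R2 into their parallel equivalent first, reducing the network to two series resistors.
R_p = (330×82.0)/(330+82.0) = 65.68 Ω
R_total = R_p + 15.0 = 65.68 + 15.0 = 80.68 Ω
I = V / R_total = 24.0 / 80.68 = 0.2975 A
Voltage across the parallel pair: V_p = I × R_p = 0.2975 × 65.68 = 19.54 V
Use P = V²/R for R1 with V = V_p.
P_R1 = (19.54)² / 330 = 1.157 W

1.16 W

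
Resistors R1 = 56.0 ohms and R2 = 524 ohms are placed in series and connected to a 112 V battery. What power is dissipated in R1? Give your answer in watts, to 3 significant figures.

Since the resistors are in series they all carry the loop current I = V/R_total; the power in any one is I²R.
R_total = 56.0 + 524 = 580.0 Ω
I = V / R_total = 112 / 580.0 = 0.1931 A
P_R1 = I² × R1 = (0.1931)² × 56.0 = 2.088 W

2.09 W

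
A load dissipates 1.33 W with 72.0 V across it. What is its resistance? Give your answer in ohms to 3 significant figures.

3900 Ω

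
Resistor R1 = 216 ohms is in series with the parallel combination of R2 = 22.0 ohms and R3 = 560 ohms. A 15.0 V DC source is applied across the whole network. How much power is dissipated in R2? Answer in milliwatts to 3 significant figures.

Replace R2 and R3 with their parallel equivalent so the circuit becomes R1 in series with R_p.
R_p = (22.0×560)/(22.0+560) = 21.17 Ω
R_total = 216 + 21.17 = 237.2 Ω
I = V / R_total = 15.0 / 237.2 = 0.06325 A
Voltage across the parallel pair: V_p = I × R_p = 0.06325 × 21.17 = 1.339 V
R2 sees V_p directly, so P = V_p² / R2.
P_R2 = (1.339)² / 22.0 = 0.08147 W

81.5 mW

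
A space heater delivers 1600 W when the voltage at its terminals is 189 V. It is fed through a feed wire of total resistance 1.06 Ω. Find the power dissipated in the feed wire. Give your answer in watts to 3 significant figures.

76.0 W

Only the current and the line resistance are needed for the I²R loss.
I = P / V = 1600 / 189 = 8.466 A through the feed wire.
P_line = I² R_line = (8.466)² × 1.06 = 75.97 W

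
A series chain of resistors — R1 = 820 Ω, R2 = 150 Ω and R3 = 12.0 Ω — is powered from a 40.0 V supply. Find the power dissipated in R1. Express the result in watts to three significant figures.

1.36 W

In a series string the same current flows through every resistor — find that current, then P = I²R for the one we want.
R_total = 820 + 150 + 12.0 = 982.0 Ω
I = V / R_total = 40.0 / 982.0 = 0.04073 A
P_R1 = I² × R1 = (0.04073)² × 820 = 1.361 W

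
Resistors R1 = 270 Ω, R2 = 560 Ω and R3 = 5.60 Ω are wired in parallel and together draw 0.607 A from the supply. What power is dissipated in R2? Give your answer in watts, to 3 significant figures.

0.0194 W

Only the total current is stated, so first find the parallel equivalent to get the voltage across the combination.
1/R_eq = 1/270 + 1/560 + 1/5.60 ⇒ R_eq = 5.433 Ω
V = I_total × R_eq = 0.6070 × 5.433 = 3.298 V
P_R2 = V² / R2 = (3.298)² / 560 = 0.01942 W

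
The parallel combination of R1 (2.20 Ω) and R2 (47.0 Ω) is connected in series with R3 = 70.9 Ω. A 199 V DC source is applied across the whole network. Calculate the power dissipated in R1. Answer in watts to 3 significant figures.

Reduce the parallel combination to a single R_p; the circuit then becomes R_p in series with the remaining resistor.
R_p = (2.20×47.0)/(2.20+47.0) = 2.102 Ω
R_total = R_p + 70.9 = 2.102 + 70.9 = 73.00 Ω
I = V / R_total = 199 / 73.00 = 2.726 A
Voltage across the parallel pair: V_p = I × R_p = 2.726 × 2.102 = 5.729 V
R1 sits across V_p; its power is V_p²/R.
P_R1 = (5.729)² / 2.20 = 14.92 W

14.9 W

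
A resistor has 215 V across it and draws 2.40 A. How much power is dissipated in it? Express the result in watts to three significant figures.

516 W

V and I are known directly — P = V I, no intermediate step needed.
P = 215 V × 2.400 A = 516.0 W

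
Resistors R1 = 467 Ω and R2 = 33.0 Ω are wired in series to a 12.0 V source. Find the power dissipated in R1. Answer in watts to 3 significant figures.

0.269 W

Series elements share the same current, so find I first, then use P = I²R.
R_total = 467 + 33.0 = 500.0 Ω
I = V / R_total = 12.0 / 500.0 = 0.02400 A
P_R1 = I² × R1 = (0.02400)² × 467 = 0.2690 W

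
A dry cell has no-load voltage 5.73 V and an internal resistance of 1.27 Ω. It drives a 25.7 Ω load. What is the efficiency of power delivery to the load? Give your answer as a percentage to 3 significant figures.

95.3 %

η = P_load/(P_load+P_int) = I²R/(I²R+I²r) = R/(R+r) — the I² cancels for series elements.
η = R / (R + r) = 25.7 / (25.7 + 1.27) = 0.9529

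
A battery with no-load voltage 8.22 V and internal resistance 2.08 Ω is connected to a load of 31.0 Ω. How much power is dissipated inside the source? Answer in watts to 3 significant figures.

0.128 W

r is in series with the load, so it carries the full circuit current — the loss in it is I²r.
I = ε / (r + R) = 8.22 / (2.08 + 31.0) = 0.2485 A
P_int = I² r = (0.2485)² × 2.08 = 0.1284 W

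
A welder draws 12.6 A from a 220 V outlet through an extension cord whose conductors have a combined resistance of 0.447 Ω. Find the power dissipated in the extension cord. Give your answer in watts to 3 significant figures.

71.0 W

The extension cord and load are in series, so the same current flows in both; the loss is I²R_line.
The extension cord carries the full 12.6 A.
P_line = I² R_line = (12.60)² × 0.447 = 70.97 W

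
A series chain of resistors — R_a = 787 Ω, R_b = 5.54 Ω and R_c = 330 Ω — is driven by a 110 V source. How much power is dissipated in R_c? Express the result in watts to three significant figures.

The current is common to all series resistors; compute it, then apply P = I²R for the target.
R_total = 787 + 5.54 + 330 = 1123 Ω
I = V / R_total = 110 / 1123 = 0.09799 A
P_R_c = I² × R_c = (0.09799)² × 330 = 3.169 W

3.17 W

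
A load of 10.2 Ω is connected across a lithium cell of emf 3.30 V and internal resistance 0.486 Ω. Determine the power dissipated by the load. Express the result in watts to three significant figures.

0.973 W

With r and R in series, I = ε/(r+R); the load dissipates I²R.
I = ε / (r + R) = 3.30 / (0.486 + 10.2) = 0.3088 A
P_load = I² R = (0.3088)² × 10.2 = 0.9727 W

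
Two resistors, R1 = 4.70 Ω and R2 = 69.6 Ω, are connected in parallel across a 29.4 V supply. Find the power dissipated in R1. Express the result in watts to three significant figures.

Parallel branches share the same voltage; P = V²/R gives the branch power in one step.
P_R1 = V² / R1 = (29.4)² / 4.70 Ω = 183.9 W

184 W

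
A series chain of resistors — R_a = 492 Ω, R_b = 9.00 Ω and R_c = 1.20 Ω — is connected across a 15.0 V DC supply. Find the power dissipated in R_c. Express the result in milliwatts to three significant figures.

In a series string the same current flows through every resistor — find that current, then P = I²R for the one we want.
R_total = 492 + 9.00 + 1.20 = 502.2 Ω
I = V / R_total = 15.0 / 502.2 = 0.02987 A
P_R_c = I² × R_c = (0.02987)² × 1.20 = 0.001071 W

1.07 mW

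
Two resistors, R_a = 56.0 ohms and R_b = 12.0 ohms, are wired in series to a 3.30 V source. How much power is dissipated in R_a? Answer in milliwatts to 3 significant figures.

132 mW

Every series element carries the same I. Get I from the total resistance, then P = I² × R_a.
R_total = 56.0 + 12.0 = 68.00 Ω
I = V / R_total = 3.30 / 68.00 = 0.04853 A
P_R_a = I² × R_a = (0.04853)² × 56.0 = 0.1319 W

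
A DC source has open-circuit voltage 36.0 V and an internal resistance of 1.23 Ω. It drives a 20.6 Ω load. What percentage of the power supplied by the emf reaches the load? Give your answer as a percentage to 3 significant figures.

η = P_load/(P_load+P_int) = I²R/(I²R+I²r) = R/(R+r) — the I² cancels for series elements.
η = R / (R + r) = 20.6 / (20.6 + 1.23) = 0.9437

94.4 %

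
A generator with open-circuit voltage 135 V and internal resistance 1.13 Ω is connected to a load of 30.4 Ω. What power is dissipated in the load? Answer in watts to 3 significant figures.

557 W

Find the circuit current first, then P = I²R for the load (series elements share I).
I = ε / (r + R) = 135 / (1.13 + 30.4) = 4.282 A
P_load = I² R = (4.282)² × 30.4 = 557.3 W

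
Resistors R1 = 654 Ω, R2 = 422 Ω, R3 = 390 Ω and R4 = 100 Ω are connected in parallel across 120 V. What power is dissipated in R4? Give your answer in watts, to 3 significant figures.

144 W

Each parallel branch sees the full supply voltage, so P = V²/R applies directly to the target branch.
P_R4 = V² / R4 = (120)² / 100 Ω = 144.0 W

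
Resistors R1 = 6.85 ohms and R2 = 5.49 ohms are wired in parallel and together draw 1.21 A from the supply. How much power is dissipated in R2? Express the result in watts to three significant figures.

2.48 W

We need the common branch voltage; get it from I_total × R_eq, then P = V²/R for the branch.
1/R_eq = 1/6.85 + 1/5.49 ⇒ R_eq = 3.048 Ω
V = I_total × R_eq = 1.210 × 3.048 = 3.688 V
P_R2 = V² / R2 = (3.688)² / 5.49 = 2.477 W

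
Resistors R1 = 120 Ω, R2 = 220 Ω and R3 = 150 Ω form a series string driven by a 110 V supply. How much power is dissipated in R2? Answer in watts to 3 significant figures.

11.1 W

Every series element carries the same I. Get I from the total resistance, then P = I² × R2.
R_total = 120 + 220 + 150 = 490.0 Ω
I = V / R_total = 110 / 490.0 = 0.2245 A
P_R2 = I² × R2 = (0.2245)² × 220 = 11.09 W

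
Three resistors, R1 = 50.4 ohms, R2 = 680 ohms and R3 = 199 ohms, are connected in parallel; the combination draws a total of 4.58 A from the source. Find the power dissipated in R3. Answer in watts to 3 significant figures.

The branches share the same voltage, but only the total current is given — find V from the equivalent resistance first.
1/R_eq = 1/50.4 + 1/680 + 1/199 ⇒ R_eq = 37.97 Ω
V = I_total × R_eq = 4.580 × 37.97 = 173.9 V
P_R3 = V² / R3 = (173.9)² / 199 = 152.0 W

152 W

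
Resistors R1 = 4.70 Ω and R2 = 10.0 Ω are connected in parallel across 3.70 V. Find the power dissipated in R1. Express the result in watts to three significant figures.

R1 sits directly across the source, so P = V²/R with V = 3.70 V.
P_R1 = V² / R1 = (3.70)² / 4.70 Ω = 2.913 W

2.91 W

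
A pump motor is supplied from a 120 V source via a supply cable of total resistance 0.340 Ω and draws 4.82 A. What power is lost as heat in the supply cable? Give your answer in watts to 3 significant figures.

The supply cable is a series resistance carrying the load current; its dissipation is I²R_line.
The supply cable carries the full 4.82 A.
P_line = I² R_line = (4.820)² × 0.340 = 7.899 W

7.90 W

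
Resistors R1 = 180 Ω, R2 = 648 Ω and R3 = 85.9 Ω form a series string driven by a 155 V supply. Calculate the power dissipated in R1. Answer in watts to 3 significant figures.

5.18 W

Series elements share the same current, so find I first, then use P = I²R.
R_total = 180 + 648 + 85.9 = 913.9 Ω
I = V / R_total = 155 / 913.9 = 0.1696 A
P_R1 = I² × R1 = (0.1696)² × 180 = 5.178 W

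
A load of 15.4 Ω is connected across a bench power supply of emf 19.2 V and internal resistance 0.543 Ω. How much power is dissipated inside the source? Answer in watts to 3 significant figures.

r is in series with the load, so it carries the full circuit current — the loss in it is I²r.
I = ε / (r + R) = 19.2 / (0.543 + 15.4) = 1.204 A
P_int = I² r = (1.204)² × 0.543 = 0.7875 W

0.788 W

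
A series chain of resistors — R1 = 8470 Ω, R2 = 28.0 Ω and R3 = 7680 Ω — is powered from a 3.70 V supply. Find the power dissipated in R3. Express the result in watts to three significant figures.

In a series string the same current flows through every resistor — find that current, then P = I²R for the one we want.
R_total = 8470 + 28.0 + 7680 = 16180 Ω
I = V / R_total = 3.70 / 16180 = 0.0002287 A
P_R3 = I² × R3 = (0.0002287)² × 7680 = 0.0004017 W

0.000402 W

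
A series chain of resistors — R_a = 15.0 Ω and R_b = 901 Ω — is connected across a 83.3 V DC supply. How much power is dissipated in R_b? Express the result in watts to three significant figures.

The current is common to all series resistors; compute it, then apply P = I²R for the target.
R_total = 15.0 + 901 = 916.0 Ω
I = V / R_total = 83.3 / 916.0 = 0.09094 A
P_R_b = I² × R_b = (0.09094)² × 901 = 7.451 W

7.45 W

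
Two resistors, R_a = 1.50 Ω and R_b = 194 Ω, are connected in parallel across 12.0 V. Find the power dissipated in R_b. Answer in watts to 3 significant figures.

0.742 W

R_b sits directly across the source, so P = V²/R with V = 12.0 V.
P_R_b = V² / R_b = (12.0)² / 194 Ω = 0.7423 W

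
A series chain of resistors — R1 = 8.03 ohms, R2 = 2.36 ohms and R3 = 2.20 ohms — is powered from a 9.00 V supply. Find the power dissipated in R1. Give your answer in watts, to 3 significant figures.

4.10 W

Series elements share the same current, so find I first, then use P = I²R.
R_total = 8.03 + 2.36 + 2.20 = 12.59 Ω
I = V / R_total = 9.00 / 12.59 = 0.7149 A
P_R1 = I² × R1 = (0.7149)² × 8.03 = 4.103 W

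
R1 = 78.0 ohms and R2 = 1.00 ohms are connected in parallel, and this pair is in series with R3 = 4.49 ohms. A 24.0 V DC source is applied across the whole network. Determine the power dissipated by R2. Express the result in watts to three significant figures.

Combine R1 and R2 into their parallel equivalent first, reducing the network to two series resistors.
R_p = (78.0×1.00)/(78.0+1.00) = 0.9873 Ω
R_total = R_p + 4.49 = 0.9873 + 4.49 = 5.477 Ω
I = V / R_total = 24.0 / 5.477 = 4.382 A
Voltage across the parallel pair: V_p = I × R_p = 4.382 × 0.9873 = 4.326 V
R2 sits across V_p; its power is V_p²/R.
P_R2 = (4.326)² / 1.00 = 18.72 W

18.7 W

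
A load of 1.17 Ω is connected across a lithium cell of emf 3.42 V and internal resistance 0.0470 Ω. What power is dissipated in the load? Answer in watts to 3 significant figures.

Load and internal resistance form a series loop — compute the loop current, then the load power via I²R.
I = ε / (r + R) = 3.42 / (0.0470 + 1.17) = 2.810 A
P_load = I² R = (2.810)² × 1.17 = 9.240 W

9.24 W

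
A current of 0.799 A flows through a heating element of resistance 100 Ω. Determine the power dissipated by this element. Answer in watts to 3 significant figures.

63.8 W

Current and resistance are given, so P = I²R is the direct form.
P = (0.7990 A)² × 100 Ω = 63.84 W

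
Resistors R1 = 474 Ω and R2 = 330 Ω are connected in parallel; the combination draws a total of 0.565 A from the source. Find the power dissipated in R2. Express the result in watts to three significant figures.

The branches share the same voltage, but only the total current is given — find V from the equivalent resistance first.
1/R_eq = 1/474 + 1/330 ⇒ R_eq = 194.6 Ω
V = I_total × R_eq = 0.5650 × 194.6 = 109.9 V
P_R2 = V² / R2 = (109.9)² / 330 = 36.61 W

36.6 W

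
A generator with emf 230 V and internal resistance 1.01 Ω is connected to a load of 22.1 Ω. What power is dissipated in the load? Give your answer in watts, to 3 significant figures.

With r and R in series, I = ε/(r+R); the load dissipates I²R.
I = ε / (r + R) = 230 / (1.01 + 22.1) = 9.952 A
P_load = I² R = (9.952)² × 22.1 = 2189 W

2190 W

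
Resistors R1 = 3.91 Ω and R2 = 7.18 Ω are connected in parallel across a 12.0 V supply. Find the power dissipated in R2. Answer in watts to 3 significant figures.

20.1 W

Each parallel branch sees the full supply voltage, so P = V²/R applies directly to the target branch.
P_R2 = V² / R2 = (12.0)² / 7.18 Ω = 20.06 W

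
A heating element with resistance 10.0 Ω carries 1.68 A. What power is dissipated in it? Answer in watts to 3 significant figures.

28.2 W

Current and resistance are given, so P = I²R is the direct form.
P = (1.680 A)² × 10.0 Ω = 28.22 W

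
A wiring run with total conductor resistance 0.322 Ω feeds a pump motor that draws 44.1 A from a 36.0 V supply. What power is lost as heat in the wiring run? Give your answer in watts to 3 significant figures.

Only the current and the line resistance are needed for the I²R loss.
The wiring run carries the full 44.1 A.
P_line = I² R_line = (44.10)² × 0.322 = 626.2 W

626 W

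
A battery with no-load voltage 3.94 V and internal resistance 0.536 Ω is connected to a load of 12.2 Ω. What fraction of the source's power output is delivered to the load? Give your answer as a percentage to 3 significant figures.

95.8 %

Both r and R carry the same current, so the power split is just the resistance split: η = R/(R+r).
η = R / (R + r) = 12.2 / (12.2 + 0.536) = 0.9579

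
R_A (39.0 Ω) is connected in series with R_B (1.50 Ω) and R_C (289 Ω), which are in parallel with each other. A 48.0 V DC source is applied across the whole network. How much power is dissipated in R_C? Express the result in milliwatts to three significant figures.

10.8 mW

Reduce the parallel pair to R_p first; the network is then a simple series string.
R_p = (1.50×289)/(1.50+289) = 1.492 Ω
R_total = 39.0 + 1.492 = 40.49 Ω
I = V / R_total = 48.0 / 40.49 = 1.185 A
Voltage across the parallel pair: V_p = I × R_p = 1.185 × 1.492 = 1.769 V
R_C sees V_p directly, so P = V_p² / R_C.
P_R_C = (1.769)² / 289 = 0.01083 W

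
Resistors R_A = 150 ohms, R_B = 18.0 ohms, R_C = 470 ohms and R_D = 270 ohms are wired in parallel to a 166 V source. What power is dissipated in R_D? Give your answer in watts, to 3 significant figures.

102 W

Parallel branches share the same voltage; P = V²/R gives the branch power in one step.
P_R_D = V² / R_D = (166)² / 270 Ω = 102.1 W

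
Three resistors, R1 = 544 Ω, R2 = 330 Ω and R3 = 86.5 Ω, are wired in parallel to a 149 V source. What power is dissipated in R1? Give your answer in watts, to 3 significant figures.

40.8 W

Each parallel branch sees the full supply voltage, so P = V²/R applies directly to the target branch.
P_R1 = V² / R1 = (149)² / 544 Ω = 40.81 W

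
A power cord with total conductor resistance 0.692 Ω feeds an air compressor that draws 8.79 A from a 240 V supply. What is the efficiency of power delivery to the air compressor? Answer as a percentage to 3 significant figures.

The power cord carries the full 8.79 A.
P_line = I² R_line = (8.790)² × 0.692 = 53.47 W
P_source = V I = 240 × 8.790 = 2110 W; P_load = 2056 W
η = P_load / P_source = 2056 / 2110 = 0.9747

97.5 %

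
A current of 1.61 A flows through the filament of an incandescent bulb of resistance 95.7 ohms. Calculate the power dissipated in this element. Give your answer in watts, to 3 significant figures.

Current and resistance are given, so P = I²R is the direct form.
P = (1.610 A)² × 95.7 Ω = 248.1 W

248 W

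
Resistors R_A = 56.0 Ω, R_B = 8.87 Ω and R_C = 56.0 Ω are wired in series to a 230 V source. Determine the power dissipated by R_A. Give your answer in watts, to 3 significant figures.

Every series element carries the same I. Get I from the total resistance, then P = I² × R_A.
R_total = 56.0 + 8.87 + 56.0 = 120.9 Ω
I = V / R_total = 230 / 120.9 = 1.903 A
P_R_A = I² × R_A = (1.903)² × 56.0 = 202.8 W

203 W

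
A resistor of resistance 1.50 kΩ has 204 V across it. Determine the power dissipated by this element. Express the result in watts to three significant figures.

We know the drop across the element and its resistance — P = V²/R, one step.
P = (204 V)² / 1500 Ω = 27.74 W

27.7 W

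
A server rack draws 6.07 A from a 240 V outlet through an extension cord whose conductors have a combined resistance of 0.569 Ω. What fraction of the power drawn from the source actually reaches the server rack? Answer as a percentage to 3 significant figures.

98.6 %

The extension cord carries the full 6.07 A.
P_line = I² R_line = (6.070)² × 0.569 = 20.96 W
P_source = V I = 240 × 6.070 = 1457 W; P_load = 1436 W
η = P_load / P_source = 1436 / 1457 = 0.9856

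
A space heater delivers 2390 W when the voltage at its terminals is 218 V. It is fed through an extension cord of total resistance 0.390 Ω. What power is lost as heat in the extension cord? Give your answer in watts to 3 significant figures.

Only the current and the line resistance are needed for the I²R loss.
I = P / V = 2390 / 218 = 10.96 A through the extension cord.
P_line = I² R_line = (10.96)² × 0.390 = 46.88 W

46.9 W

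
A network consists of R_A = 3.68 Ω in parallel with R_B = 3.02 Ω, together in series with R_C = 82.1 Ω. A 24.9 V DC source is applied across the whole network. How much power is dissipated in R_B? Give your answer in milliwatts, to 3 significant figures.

80.5 mW

Reduce the parallel combination to a single R_p; the circuit then becomes R_p in series with the remaining resistor.
R_p = (3.68×3.02)/(3.68+3.02) = 1.659 Ω
R_total = R_p + 82.1 = 1.659 + 82.1 = 83.76 Ω
I = V / R_total = 24.9 / 83.76 = 0.2973 A
Voltage across the parallel pair: V_p = I × R_p = 0.2973 × 1.659 = 0.4931 V
Use P = V²/R for R_B with V = V_p.
P_R_B = (0.4931)² / 3.02 = 0.08052 W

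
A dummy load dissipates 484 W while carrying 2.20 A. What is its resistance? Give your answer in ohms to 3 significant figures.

100 Ω

From P = V I = I²R = V²/R, with the two given quantities we get R = P / I².
R = 484 / (2.200)² = 100.0 Ω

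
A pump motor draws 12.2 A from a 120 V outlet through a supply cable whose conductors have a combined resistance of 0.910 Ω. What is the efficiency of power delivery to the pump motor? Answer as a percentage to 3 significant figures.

The supply cable carries the full 12.2 A.
P_line = I² R_line = (12.20)² × 0.910 = 135.4 W
P_source = V I = 120 × 12.20 = 1464 W; P_load = 1329 W
η = P_load / P_source = 1329 / 1464 = 0.9075

90.7 %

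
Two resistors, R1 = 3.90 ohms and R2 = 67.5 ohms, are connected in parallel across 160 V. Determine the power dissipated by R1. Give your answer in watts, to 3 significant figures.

6560 W

Every branch has 160 V across it, so for R1 the power is simply V²/R.
P_R1 = V² / R1 = (160)² / 3.90 Ω = 6564 W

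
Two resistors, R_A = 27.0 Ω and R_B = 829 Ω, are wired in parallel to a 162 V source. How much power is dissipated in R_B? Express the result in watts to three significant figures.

31.7 W

Every branch has 162 V across it, so for R_B the power is simply V²/R.
P_R_B = V² / R_B = (162)² / 829 Ω = 31.66 W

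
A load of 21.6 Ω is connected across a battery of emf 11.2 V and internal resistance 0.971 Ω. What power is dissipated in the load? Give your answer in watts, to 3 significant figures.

Find the circuit current first, then P = I²R for the load (series elements share I).
I = ε / (r + R) = 11.2 / (0.971 + 21.6) = 0.4962 A
P_load = I² R = (0.4962)² × 21.6 = 5.318 W

5.32 W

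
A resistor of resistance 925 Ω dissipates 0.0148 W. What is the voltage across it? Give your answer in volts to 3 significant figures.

3.70 V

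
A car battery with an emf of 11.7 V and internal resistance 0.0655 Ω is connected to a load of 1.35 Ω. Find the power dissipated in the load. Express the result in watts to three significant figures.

92.2 W

Find the circuit current first, then P = I²R for the load (series elements share I).
I = ε / (r + R) = 11.7 / (0.0655 + 1.35) = 8.266 A
P_load = I² R = (8.266)² × 1.35 = 92.23 W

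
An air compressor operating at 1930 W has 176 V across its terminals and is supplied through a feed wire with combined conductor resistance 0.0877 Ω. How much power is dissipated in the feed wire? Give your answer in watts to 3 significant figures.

The feed wire and load are in series, so the same current flows in both; the loss is I²R_line.
I = P / V = 1930 / 176 = 10.97 A through the feed wire.
P_line = I² R_line = (10.97)² × 0.0877 = 10.55 W

10.5 W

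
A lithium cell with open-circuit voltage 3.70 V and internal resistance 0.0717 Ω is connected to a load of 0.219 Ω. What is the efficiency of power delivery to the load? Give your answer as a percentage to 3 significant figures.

75.3 %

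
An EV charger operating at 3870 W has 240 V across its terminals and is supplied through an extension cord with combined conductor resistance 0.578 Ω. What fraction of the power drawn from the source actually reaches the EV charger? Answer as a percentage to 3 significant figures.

96.3 %

I = P / V = 3870 / 240 = 16.12 A through the extension cord.
P_line = I² R_line = (16.12)² × 0.578 = 150.3 W
P_source = P_load + P_line = 3870 + 150.3 = 4020 W
η = P_load / P_source = 3870 / 4020 = 0.9626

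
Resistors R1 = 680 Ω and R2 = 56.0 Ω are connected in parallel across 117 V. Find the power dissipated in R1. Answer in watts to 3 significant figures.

20.1 W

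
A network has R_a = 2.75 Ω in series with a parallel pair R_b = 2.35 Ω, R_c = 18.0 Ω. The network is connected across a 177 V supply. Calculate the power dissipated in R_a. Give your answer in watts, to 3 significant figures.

3700 W

Collapse R_b‖R_c to a single equivalent, reducing the network to two series elements.
R_p = (2.35×18.0)/(2.35+18.0) = 2.079 Ω
R_total = 2.75 + 2.079 = 4.829 Ω
I = V / R_total = 177 / 4.829 = 36.66 A
R_a carries the full series current, so P = I²R.
P_R_a = (36.66)² × 2.75 = 3695 W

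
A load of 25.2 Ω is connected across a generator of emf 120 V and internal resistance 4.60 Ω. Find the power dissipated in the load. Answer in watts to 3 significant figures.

Load and internal resistance form a series loop — compute the loop current, then the load power via I²R.
I = ε / (r + R) = 120 / (4.60 + 25.2) = 4.027 A
P_load = I² R = (4.027)² × 25.2 = 408.6 W

409 W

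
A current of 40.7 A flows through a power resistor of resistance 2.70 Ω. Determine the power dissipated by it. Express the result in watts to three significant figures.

4470 W

Current and resistance are given, so P = I²R is the direct form.
P = (40.70 A)² × 2.70 Ω = 4473 W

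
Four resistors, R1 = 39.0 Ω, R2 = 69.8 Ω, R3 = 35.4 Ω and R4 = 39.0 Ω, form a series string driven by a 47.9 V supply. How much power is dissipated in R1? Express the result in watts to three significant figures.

The current is common to all series resistors; compute it, then apply P = I²R for the target.
R_total = 39.0 + 69.8 + 35.4 + 39.0 = 183.2 Ω
I = V / R_total = 47.9 / 183.2 = 0.2615 A
P_R1 = I² × R1 = (0.2615)² × 39.0 = 2.666 W

2.67 W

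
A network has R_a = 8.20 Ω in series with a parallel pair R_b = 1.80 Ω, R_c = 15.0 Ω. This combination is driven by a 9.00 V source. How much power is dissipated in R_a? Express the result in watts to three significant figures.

6.91 W

Collapse R_b‖R_c to a single equivalent, reducing the network to two series elements.
R_p = (1.80×15.0)/(1.80+15.0) = 1.607 Ω
R_total = 8.20 + 1.607 = 9.807 Ω
I = V / R_total = 9.00 / 9.807 = 0.9177 A
All the current flows through R_a; use P = I²R.
P_R_a = (0.9177)² × 8.20 = 6.906 W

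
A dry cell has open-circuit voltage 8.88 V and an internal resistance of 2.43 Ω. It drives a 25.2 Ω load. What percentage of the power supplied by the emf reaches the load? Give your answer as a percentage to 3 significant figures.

η = P_load/(P_load+P_int) = I²R/(I²R+I²r) = R/(R+r) — the I² cancels for series elements.
η = R / (R + r) = 25.2 / (25.2 + 2.43) = 0.9121

91.2 %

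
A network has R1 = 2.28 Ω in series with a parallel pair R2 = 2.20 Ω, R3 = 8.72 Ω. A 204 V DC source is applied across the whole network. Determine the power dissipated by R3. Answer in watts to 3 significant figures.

904 W

Reduce the parallel pair to R_p first; the network is then a simple series string.
R_p = (2.20×8.72)/(2.20+8.72) = 1.757 Ω
R_total = 2.28 + 1.757 = 4.037 Ω
I = V / R_total = 204 / 4.037 = 50.54 A
Voltage across the parallel pair: V_p = I × R_p = 50.54 × 1.757 = 88.78 V
With V_p across R3, its power is V_p²/R3.
P_R3 = (88.78)² / 8.72 = 903.9 W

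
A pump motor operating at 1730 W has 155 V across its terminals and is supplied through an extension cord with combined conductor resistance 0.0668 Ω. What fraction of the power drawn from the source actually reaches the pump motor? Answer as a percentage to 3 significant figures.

I = P / V = 1730 / 155 = 11.16 A through the extension cord.
P_line = I² R_line = (11.16)² × 0.0668 = 8.322 W
P_source = P_load + P_line = 1730 + 8.322 = 1738 W
η = P_load / P_source = 1730 / 1738 = 0.9952

99.5 %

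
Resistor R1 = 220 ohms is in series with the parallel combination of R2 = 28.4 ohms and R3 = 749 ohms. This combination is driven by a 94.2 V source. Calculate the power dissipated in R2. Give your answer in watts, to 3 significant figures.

3.82 W

Reduce the parallel pair to R_p first; the network is then a simple series string.
R_p = (28.4×749)/(28.4+749) = 27.36 Ω
R_total = 220 + 27.36 = 247.4 Ω
I = V / R_total = 94.2 / 247.4 = 0.3808 A
Voltage across the parallel pair: V_p = I × R_p = 0.3808 × 27.36 = 10.42 V
R2 sees V_p directly, so P = V_p² / R2.
P_R2 = (10.42)² / 28.4 = 3.823 W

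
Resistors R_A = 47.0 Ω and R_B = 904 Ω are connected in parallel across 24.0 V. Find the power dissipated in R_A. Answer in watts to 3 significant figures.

12.3 W

Each parallel branch sees the full supply voltage, so P = V²/R applies directly to the target branch.
P_R_A = V² / R_A = (24.0)² / 47.0 Ω = 12.26 W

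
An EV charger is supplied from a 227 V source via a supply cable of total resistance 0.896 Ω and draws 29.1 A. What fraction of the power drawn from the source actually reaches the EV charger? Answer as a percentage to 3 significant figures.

The supply cable carries the full 29.1 A.
P_line = I² R_line = (29.10)² × 0.896 = 758.7 W
P_source = V I = 227 × 29.10 = 6606 W; P_load = 5847 W
η = P_load / P_source = 5847 / 6606 = 0.8851

88.5 %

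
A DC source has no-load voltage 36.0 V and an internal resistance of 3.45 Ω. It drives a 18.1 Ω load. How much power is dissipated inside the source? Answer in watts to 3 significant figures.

r is in series with the load, so it carries the full circuit current — the loss in it is I²r.
I = ε / (r + R) = 36.0 / (3.45 + 18.1) = 1.671 A
P_int = I² r = (1.671)² × 3.45 = 9.628 W

9.63 W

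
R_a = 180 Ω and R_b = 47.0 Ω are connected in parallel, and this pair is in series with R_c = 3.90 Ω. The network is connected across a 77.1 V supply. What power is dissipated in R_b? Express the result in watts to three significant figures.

104 W

Collapse the R_a‖R_b pair into one equivalent R_p; then R_p and R_c form a series string.
R_p = (180×47.0)/(180+47.0) = 37.27 Ω
R_total = R_p + 3.90 = 37.27 + 3.90 = 41.17 Ω
I = V / R_total = 77.1 / 41.17 = 1.873 A
Voltage across the parallel pair: V_p = I × R_p = 1.873 × 37.27 = 69.80 V
Use P = V²/R for R_b with V = V_p.
P_R_b = (69.80)² / 47.0 = 103.6 W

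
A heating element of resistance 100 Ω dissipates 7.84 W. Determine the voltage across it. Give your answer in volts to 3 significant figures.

28.0 V

Inverting the appropriate power form: V = √(P R).
V = √(7.84 × 100) = 28.00 V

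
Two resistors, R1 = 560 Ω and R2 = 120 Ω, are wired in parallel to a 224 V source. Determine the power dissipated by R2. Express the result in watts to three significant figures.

418 W

Every branch has 224 V across it, so for R2 the power is simply V²/R.
P_R2 = V² / R2 = (224)² / 120 Ω = 418.1 W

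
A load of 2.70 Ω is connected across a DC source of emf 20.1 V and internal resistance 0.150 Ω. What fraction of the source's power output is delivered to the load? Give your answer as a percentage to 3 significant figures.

η = P_load/(P_load+P_int) = I²R/(I²R+I²r) = R/(R+r) — the I² cancels for series elements.
η = R / (R + r) = 2.70 / (2.70 + 0.150) = 0.9474

94.7 %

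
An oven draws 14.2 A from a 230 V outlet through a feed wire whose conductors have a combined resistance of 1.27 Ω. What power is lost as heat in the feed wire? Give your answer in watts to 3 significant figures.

256 W

Line loss is just I²R for the cable — we know both I and R_line directly.
The feed wire carries the full 14.2 A.
P_line = I² R_line = (14.20)² × 1.27 = 256.1 W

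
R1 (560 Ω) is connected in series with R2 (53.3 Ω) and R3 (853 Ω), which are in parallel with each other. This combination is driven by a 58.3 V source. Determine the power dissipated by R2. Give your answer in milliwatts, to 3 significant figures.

Collapse R2‖R3 to a single equivalent, reducing the network to two series elements.
R_p = (53.3×853)/(53.3+853) = 50.17 Ω
R_total = 560 + 50.17 = 610.2 Ω
I = V / R_total = 58.3 / 610.2 = 0.09555 A
Voltage across the parallel pair: V_p = I × R_p = 0.09555 × 50.17 = 4.793 V
With V_p across R2, its power is V_p²/R2.
P_R2 = (4.793)² / 53.3 = 0.4310 W

431 mW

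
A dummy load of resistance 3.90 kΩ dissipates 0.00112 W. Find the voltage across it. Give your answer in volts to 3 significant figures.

2.09 V

The two known quantities fix the third via V = √(P R).
V = √(0.00112 × 3900) = 2.090 V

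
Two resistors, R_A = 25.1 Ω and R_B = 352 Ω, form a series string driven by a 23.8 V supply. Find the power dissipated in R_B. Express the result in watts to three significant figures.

1.40 W

Series elements share the same current, so find I first, then use P = I²R.
R_total = 25.1 + 352 = 377.1 Ω
I = V / R_total = 23.8 / 377.1 = 0.06311 A
P_R_B = I² × R_B = (0.06311)² × 352 = 1.402 W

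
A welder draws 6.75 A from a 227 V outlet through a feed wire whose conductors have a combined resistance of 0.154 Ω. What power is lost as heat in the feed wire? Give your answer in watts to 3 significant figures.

7.02 W

The feed wire and load are in series, so the same current flows in both; the loss is I²R_line.
The feed wire carries the full 6.75 A.
P_line = I² R_line = (6.750)² × 0.154 = 7.017 W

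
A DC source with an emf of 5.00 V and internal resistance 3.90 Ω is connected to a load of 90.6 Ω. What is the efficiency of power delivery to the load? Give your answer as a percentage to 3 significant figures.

The source delivers εI, of which I²R reaches the load and I²r is lost; since I is common, η = R/(R+r).
η = R / (R + r) = 90.6 / (90.6 + 3.90) = 0.9587

95.9 %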